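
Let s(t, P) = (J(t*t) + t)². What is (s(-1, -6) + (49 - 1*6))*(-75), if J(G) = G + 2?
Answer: -3525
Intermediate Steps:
J(G) = 2 + G
s(t, P) = (2 + t + t²)² (s(t, P) = ((2 + t*t) + t)² = ((2 + t²) + t)² = (2 + t + t²)²)
(s(-1, -6) + (49 - 1*6))*(-75) = ((2 - 1 + (-1)²)² + (49 - 1*6))*(-75) = ((2 - 1 + 1)² + (49 - 6))*(-75) = (2² + 43)*(-75) = (4 + 43)*(-75) = 47*(-75) = -3525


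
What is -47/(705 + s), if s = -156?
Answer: -47/549 ≈ -0.085610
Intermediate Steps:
-47/(705 + s) = -47/(705 - 156) = -47/549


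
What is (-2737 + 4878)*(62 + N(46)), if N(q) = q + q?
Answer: 329714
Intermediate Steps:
N(q) = 2*q
(-2737 + 4878)*(62 + N(46)) = (-2737 + 4878)*(62 + 2*46) = 2141*(62 + 92) = 2141*154 = 329714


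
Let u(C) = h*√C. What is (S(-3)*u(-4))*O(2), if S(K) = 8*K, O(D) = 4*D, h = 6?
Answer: -2304*I ≈ -2304.0*I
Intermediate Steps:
u(C) = 6*√C
(S(-3)*u(-4))*O(2) = ((8*(-3))*(6*√(-4)))*(4*2) = -144*2*I*8 = -288*I*8 = -2304*I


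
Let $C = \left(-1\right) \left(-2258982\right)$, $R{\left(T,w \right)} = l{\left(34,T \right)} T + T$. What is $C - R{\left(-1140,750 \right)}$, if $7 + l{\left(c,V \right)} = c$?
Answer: $2290902$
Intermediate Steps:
$l{\left(c,V \right)} = -7 + c$
$R{\left(T,w \right)} = 28 T$ ($R{\left(T,w \right)} = \left(-7 + 34\right) T + T = 27 T + T = 28 T$)
$C = 2258982$
$C - R{\left(-1140,750 \right)} = 2258982 - 28 \left(-1140\right) = 2258982 - -31920 = 2258982 + 31920 = 2290902$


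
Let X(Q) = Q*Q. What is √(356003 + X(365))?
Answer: 2*√122307 ≈ 699.45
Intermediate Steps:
X(Q) = Q²
√(356003 + X(365)) = √(356003 + 365²) = √(356003 + 133225) = √489228 = 2*√122307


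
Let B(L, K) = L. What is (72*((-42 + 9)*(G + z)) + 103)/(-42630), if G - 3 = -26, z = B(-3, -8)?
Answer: -61879/42630 ≈ -1.4515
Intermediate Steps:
z = -3
G = -23 (G = 3 - 26 = -23)
(72*((-42 + 9)*(G + z)) + 103)/(-42630) = (72*((-42 + 9)*(-23 - 3)) + 103)/(-42630) = (72*(-33*(-26)) + 103)*(-1/42630) = (72*858 + 103)*(-1/42630) = (61776 + 103)*(-1/42630) = 61879*(-1/42630) = -61879/42630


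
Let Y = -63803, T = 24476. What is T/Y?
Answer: -24476/63803 ≈ -0.38362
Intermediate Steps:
T/Y = 24476/(-63803) = 24476*(-1/63803) = -24476/63803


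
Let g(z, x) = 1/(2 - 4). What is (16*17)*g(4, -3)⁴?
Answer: 17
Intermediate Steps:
g(z, x) = -½ (g(z, x) = 1/(-2) = -½)
(16*17)*g(4, -3)⁴ = (16*17)*(-½)⁴ = 272*(1/16) = 17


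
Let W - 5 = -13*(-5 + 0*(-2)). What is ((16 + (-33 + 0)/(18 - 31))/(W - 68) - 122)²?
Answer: 8590761/676 ≈ 12708.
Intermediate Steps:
W = 70 (W = 5 - 13*(-5 + 0*(-2)) = 5 - 13*(-5 + 0) = 5 - 13*(-5) = 5 + 65 = 70)
((16 + (-33 + 0)/(18 - 31))/(W - 68) - 122)² = ((16 + (-33 + 0)/(18 - 31))/(70 - 68) - 122)² = ((16 - 33/(-13))/2 - 122)² = ((16 - 33*(-1/13))*(½) - 122)² = ((16 + 33/13)*(½) - 122)² = ((241/13)*(½) - 122)² = (241/26 - 122)² = (-2931/26)² = 8590761/676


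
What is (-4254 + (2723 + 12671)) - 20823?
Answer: -9683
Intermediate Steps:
(-4254 + (2723 + 12671)) - 20823 = (-4254 + 15394) - 20823 = 11140 - 20823 = -9683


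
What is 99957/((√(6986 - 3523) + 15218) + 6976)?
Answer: 2218445658/492570173 - 99957*√3463/492570173 ≈ 4.4919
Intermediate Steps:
99957/((√(6986 - 3523) + 15218) + 6976) = 99957/((√3463 + 15218) + 6976) = 99957/((15218 + √3463) + 6976) = 99957/(22194 + √3463)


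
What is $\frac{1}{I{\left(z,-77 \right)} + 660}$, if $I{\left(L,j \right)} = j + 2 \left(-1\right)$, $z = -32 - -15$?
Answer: $\frac{1}{581} \approx 0.0017212$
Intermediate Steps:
$z = -17$ ($z = -32 + 15 = -17$)
$I{\left(L,j \right)} = -2 + j$ ($I{\left(L,j \right)} = j - 2 = -2 + j$)
$\frac{1}{I{\left(z,-77 \right)} + 660} = \frac{1}{\left(-2 - 77\right) + 660} = \frac{1}{-79 + 660} = \frac{1}{581}$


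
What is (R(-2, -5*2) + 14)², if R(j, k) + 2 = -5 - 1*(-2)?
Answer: 81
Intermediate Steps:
R(j, k) = -5 (R(j, k) = -2 + (-5 - 1*(-2)) = -2 + (-5 + 2) = -2 - 3 = -5)
(R(-2, -5*2) + 14)² = (-5 + 14)² = 9² = 81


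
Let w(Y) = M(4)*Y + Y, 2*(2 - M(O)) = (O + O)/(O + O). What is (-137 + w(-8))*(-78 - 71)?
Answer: 23393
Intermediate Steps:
M(O) = 3/2 (M(O) = 2 - (O + O)/(2*(O + O)) = 2 - 2*O/(2*(2*O)) = 2 - 2*O*1/(2*O)/2 = 2 - ½*1 = 2 - ½ = 3/2)
w(Y) = 5*Y/2 (w(Y) = 3*Y/2 + Y = 5*Y/2)
(-137 + w(-8))*(-78 - 71) = (-137 + (5/2)*(-8))*(-78 - 71) = (-137 - 20)*(-149) = -157*(-149) = 23393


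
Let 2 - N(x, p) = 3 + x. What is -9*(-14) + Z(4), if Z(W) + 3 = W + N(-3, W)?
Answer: 129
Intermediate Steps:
N(x, p) = -1 - x (N(x, p) = 2 - (3 + x) = 2 + (-3 - x) = -1 - x)
Z(W) = -1 + W (Z(W) = -3 + (W + (-1 - 1*(-3))) = -3 + (W + (-1 + 3)) = -3 + (W + 2) = -3 + (2 + W) = -1 + W)
-9*(-14) + Z(4) = -9*(-14) + (-1 + 4) = 126 + 3 = 129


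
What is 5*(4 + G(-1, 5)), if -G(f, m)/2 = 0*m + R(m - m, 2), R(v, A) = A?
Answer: 0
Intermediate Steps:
G(f, m) = -4 (G(f, m) = -2*(0*m + 2) = -2*(0 + 2) = -2*2 = -4)
5*(4 + G(-1, 5)) = 5*(4 - 4) = 5*0 = 0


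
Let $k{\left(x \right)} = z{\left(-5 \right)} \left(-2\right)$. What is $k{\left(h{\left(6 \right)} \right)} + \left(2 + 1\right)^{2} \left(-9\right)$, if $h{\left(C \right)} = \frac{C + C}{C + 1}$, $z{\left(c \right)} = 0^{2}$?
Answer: $-81$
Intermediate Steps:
$z{\left(c \right)} = 0$
$h{\left(C \right)} = \frac{2 C}{1 + C}$
$k{\left(x \right)} = 0$ ($k{\left(x \right)} = 0 \left(-2\right) = 0$)
$k{\left(h{\left(6 \right)} \right)} + \left(2 + 1\right)^{2} \left(-9\right) = 0 + \left(2 + 1\right)^{2} \left(-9\right) = 0 + 3^{2} \left(-9\right) = 0 + 9 \left(-9\right) = 0 - 81 = -81$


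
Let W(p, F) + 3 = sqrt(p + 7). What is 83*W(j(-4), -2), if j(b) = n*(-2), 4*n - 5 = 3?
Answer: -249 + 83*sqrt(3) ≈ -105.24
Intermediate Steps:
n = 2 (n = 5/4 + (1/4)*3 = 5/4 + 3/4 = 2)
j(b) = -4 (j(b) = 2*(-2) = -4)
W(p, F) = -3 + sqrt(7 + p) (W(p, F) = -3 + sqrt(p + 7) = -3 + sqrt(7 + p))
83*W(j(-4), -2) = 83*(-3 + sqrt(7 - 4)) = 83*(-3 + sqrt(3)) = -249 + 83*sqrt(3)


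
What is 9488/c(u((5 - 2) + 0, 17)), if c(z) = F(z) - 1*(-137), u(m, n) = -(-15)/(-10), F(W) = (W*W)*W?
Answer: 75904/1069 ≈ 71.005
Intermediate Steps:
F(W) = W**3 (F(W) = W**2*W = W**3)
u(m, n) = -3/2 (u(m, n) = -(-15)*(-1)/10 = -1*3/2 = -3/2)
c(z) = 137 + z**3 (c(z) = z**3 - 1*(-137) = z**3 + 137 = 137 + z**3)
9488/c(u((5 - 2) + 0, 17)) = 9488/(137 + (-3/2)**3) = 9488/(137 - 27/8) = 9488/(1069/8) = 9488*(8/1069) = 75904/1069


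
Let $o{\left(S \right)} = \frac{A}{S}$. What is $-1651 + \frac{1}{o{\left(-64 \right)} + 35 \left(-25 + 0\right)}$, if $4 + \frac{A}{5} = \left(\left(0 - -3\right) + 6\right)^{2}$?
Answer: $- \frac{93091699}{56385} \approx -1651.0$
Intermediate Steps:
$A = 385$ ($A = -20 + 5 \left(\left(0 - -3\right) + 6\right)^{2} = -20 + 5 \left(\left(0 + 3\right) + 6\right)^{2} = -20 + 5 \left(3 + 6\right)^{2} = -20 + 5 \cdot 9^{2} = -20 + 5 \cdot 81 = -20 + 405 = 385$)
$o{\left(S \right)} = \frac{385}{S}$
$-1651 + \frac{1}{o{\left(-64 \right)} + 35 \left(-25 + 0\right)} = -1651 + \frac{1}{\frac{385}{-64} + 35 \left(-25 + 0\right)} = -1651 + \frac{1}{385 \left(- \frac{1}{64}\right) + 35 \left(-25\right)} = -1651 + \frac{1}{- \frac{385}{64} - 875} = -1651 + \frac{1}{- \frac{56385}{64}} = -1651 - \frac{64}{56385} = - \frac{93091699}{56385}$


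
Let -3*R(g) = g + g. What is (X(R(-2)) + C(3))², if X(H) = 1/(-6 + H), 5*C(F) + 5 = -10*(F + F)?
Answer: 34225/196 ≈ 174.62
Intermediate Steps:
R(g) = -2*g/3 (R(g) = -(g + g)/3 = -2*g/3)
C(F) = -1 - 4*F (C(F) = -1 + (-10*(F + F))/5 = -1 + (-20*F)/5 = -1 - 4*F)
(X(R(-2)) + C(3))² = (1/(-6 - ⅔*(-2)) + (-1 - 4*3))² = (1/(-6 + 4/3) + (-1 - 12))² = (1/(-14/3) - 13)² = (-3/14 - 13)² = (-185/14)² = 34225/196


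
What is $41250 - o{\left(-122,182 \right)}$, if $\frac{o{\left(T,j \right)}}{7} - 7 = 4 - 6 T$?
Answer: $36049$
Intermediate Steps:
$o{\left(T,j \right)} = 77 - 42 T$ ($o{\left(T,j \right)} = 49 + 7 \left(4 - 6 T\right) = 49 - \left(-28 + 42 T\right) = 77 - 42 T$)
$41250 - o{\left(-122,182 \right)} = 41250 - \left(77 - -5124\right) = 41250 - \left(77 + 5124\right) = 41250 - 5201 = 36049$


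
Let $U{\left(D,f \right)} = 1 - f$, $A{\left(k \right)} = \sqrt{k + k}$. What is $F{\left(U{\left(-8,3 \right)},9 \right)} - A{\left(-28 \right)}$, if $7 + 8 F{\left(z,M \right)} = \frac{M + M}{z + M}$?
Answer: $- \frac{31}{56} - 2 i \sqrt{14} \approx -0.55357 - 7.4833 i$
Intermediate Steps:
$A{\left(k \right)} = \sqrt{2} \sqrt{k}$ ($A{\left(k \right)} = \sqrt{2 k} = \sqrt{2} \sqrt{k}$)
$F{\left(z,M \right)} = - \frac{7}{8} + \frac{M}{4 \left(M + z\right)}$ ($F{\left(z,M \right)} = - \frac{7}{8} + \frac{\left(M + M\right) \frac{1}{z + M}}{8} = - \frac{7}{8} + \frac{2 M \frac{1}{M + z}}{8} = - \frac{7}{8} + \frac{M}{4 \left(M + z\right)}$)
$F{\left(U{\left(-8,3 \right)},9 \right)} - A{\left(-28 \right)} = \frac{- 7 \left(1 - 3\right) - 45}{8 \left(9 + \left(1 - 3\right)\right)} - \sqrt{2} \sqrt{-28} = \frac{- 7 \left(1 - 3\right) - 45}{8 \left(9 + \left(1 - 3\right)\right)} - \sqrt{2} \cdot 2 i \sqrt{7} = \frac{\left(-7\right) \left(-2\right) - 45}{8 \left(9 - 2\right)} - 2 i \sqrt{14} = \frac{14 - 45}{8 \cdot 7} - 2 i \sqrt{14} = \frac{1}{8} \cdot \frac{1}{7} \left(-31\right) - 2 i \sqrt{14} = - \frac{31}{56} - 2 i \sqrt{14}$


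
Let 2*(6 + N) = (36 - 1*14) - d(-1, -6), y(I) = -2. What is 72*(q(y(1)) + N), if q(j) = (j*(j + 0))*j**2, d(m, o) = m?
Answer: 1548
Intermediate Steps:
q(j) = j**4 (q(j) = (j*j)*j**2 = j**2*j**2 = j**4)
N = 11/2 (N = -6 + ((36 - 1*14) - 1*(-1))/2 = -6 + ((36 - 14) + 1)/2 = -6 + (22 + 1)/2 = -6 + (1/2)*23 = -6 + 23/2 = 11/2 ≈ 5.5000)
72*(q(y(1)) + N) = 72*((-2)**4 + 11/2) = 72*(16 + 11/2) = 72*(43/2) = 1548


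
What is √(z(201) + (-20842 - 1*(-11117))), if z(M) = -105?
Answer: I*√9830 ≈ 99.146*I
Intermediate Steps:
√(z(201) + (-20842 - 1*(-11117))) = √(-105 + (-20842 - 1*(-11117))) = √(-105 + (-20842 + 11117)) = √(-105 - 9725) = √(-9830) = I*√9830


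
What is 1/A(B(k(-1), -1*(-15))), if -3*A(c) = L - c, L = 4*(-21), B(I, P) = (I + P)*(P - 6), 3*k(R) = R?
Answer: 1/72 ≈ 0.013889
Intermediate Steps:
k(R) = R/3
B(I, P) = (-6 + P)*(I + P) (B(I, P) = (I + P)*(-6 + P) = (-6 + P)*(I + P))
L = -84
A(c) = 28 + c/3 (A(c) = -(-84 - c)/3 = 28 + c/3)
1/A(B(k(-1), -1*(-15))) = 1/(28 + ((-1*(-15))**2 - 2*(-1) - (-6)*(-15) + ((1/3)*(-1))*(-1*(-15)))/3) = 1/(28 + (15**2 - 6*(-1/3) - 6*15 - 1/3*15)/3) = 1/(28 + (225 + 2 - 90 - 5)/3) = 1/(28 + (1/3)*132) = 1/(28 + 44) = 1/72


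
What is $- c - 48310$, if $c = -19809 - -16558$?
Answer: $-45059$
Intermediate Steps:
$c = -3251$ ($c = -19809 + 16558 = -3251$)
$- c - 48310 = \left(-1\right) \left(-3251\right) - 48310 = 3251 - 48310 = -45059$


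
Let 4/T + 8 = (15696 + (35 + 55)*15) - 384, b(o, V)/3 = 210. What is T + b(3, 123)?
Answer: 5246012/8327 ≈ 630.00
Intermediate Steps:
b(o, V) = 630 (b(o, V) = 3*210 = 630)
T = 2/8327 (T = 4/(-8 + ((15696 + (35 + 55)*15) - 384)) = 4/(-8 + ((15696 + 90*15) - 384)) = 4/(-8 + ((15696 + 1350) - 384)) = 4/(-8 + (17046 - 384)) = 4/(-8 + 16662) = 4/16654 = 4*(1/16654) = 2/8327 ≈ 0.00024018)
T + b(3, 123) = 2/8327 + 630 = 5246012/8327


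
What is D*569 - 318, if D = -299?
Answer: -170449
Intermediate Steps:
D*569 - 318 = -299*569 - 318 = -170131 - 318 = -170449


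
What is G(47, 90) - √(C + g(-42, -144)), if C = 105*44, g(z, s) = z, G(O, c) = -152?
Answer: -152 - √4578 ≈ -219.66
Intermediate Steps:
C = 4620
G(47, 90) - √(C + g(-42, -144)) = -152 - √(4620 - 42) = -152 - √4578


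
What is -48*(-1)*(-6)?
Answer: -288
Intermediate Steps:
-48*(-1)*(-6) = -12*(-4)*(-6) = 48*(-6) = -288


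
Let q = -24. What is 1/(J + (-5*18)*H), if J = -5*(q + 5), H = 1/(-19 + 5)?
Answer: 7/710 ≈ 0.0098592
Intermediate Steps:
H = -1/14 (H = 1/(-14) = -1/14 ≈ -0.071429)
J = 95 (J = -5*(-24 + 5) = -5*(-19) = 95)
1/(J + (-5*18)*H) = 1/(95 - 5*18*(-1/14)) = 1/(95 - 90*(-1/14)) = 1/(95 + 45/7) = 1/(710/7) = 7/710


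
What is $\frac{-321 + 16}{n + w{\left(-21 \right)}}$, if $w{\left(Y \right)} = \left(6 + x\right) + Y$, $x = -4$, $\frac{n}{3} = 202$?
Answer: $- \frac{305}{587} \approx -0.51959$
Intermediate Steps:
$n = 606$ ($n = 3 \cdot 202 = 606$)
$w{\left(Y \right)} = 2 + Y$ ($w{\left(Y \right)} = \left(6 - 4\right) + Y = 2 + Y$)
$\frac{-321 + 16}{n + w{\left(-21 \right)}} = \frac{-321 + 16}{606 + \left(2 - 21\right)} = - \frac{305}{606 - 19} = - \frac{305}{587}$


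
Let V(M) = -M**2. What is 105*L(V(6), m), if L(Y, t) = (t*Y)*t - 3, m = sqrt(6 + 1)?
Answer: -26775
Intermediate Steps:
m = sqrt(7) ≈ 2.6458
L(Y, t) = -3 + Y*t**2 (L(Y, t) = (Y*t)*t - 3 = Y*t**2 - 3 = -3 + Y*t**2)
105*L(V(6), m) = 105*(-3 + (-1*6**2)*(sqrt(7))**2) = 105*(-3 - 1*36*7) = 105*(-3 - 36*7) = 105*(-3 - 252) = 105*(-255) = -26775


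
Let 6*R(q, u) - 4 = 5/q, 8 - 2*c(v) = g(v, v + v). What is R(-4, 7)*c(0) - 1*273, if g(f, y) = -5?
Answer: -12961/48 ≈ -270.02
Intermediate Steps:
c(v) = 13/2 (c(v) = 4 - ½*(-5) = 4 + 5/2 = 13/2)
R(q, u) = ⅔ + 5/(6*q) (R(q, u) = ⅔ + (5/q)/6 = ⅔ + 5/(6*q))
R(-4, 7)*c(0) - 1*273 = ((⅙)*(5 + 4*(-4))/(-4))*(13/2) - 1*273 = ((⅙)*(-¼)*(5 - 16))*(13/2) - 273 = ((⅙)*(-¼)*(-11))*(13/2) - 273 = (11/24)*(13/2) - 273 = 143/48 - 273 = -12961/48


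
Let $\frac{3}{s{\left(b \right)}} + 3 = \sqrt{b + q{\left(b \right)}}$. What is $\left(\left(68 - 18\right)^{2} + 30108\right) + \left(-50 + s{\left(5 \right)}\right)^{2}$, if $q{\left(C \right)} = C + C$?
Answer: $34964 - \frac{97 \sqrt{15}}{2} \approx 34776.0$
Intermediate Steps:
$q{\left(C \right)} = 2 C$
$s{\left(b \right)} = \frac{3}{-3 + \sqrt{3} \sqrt{b}}$ ($s{\left(b \right)} = \frac{3}{-3 + \sqrt{b + 2 b}} = \frac{3}{-3 + \sqrt{3 b}} = \frac{3}{-3 + \sqrt{3} \sqrt{b}}$)
$\left(\left(68 - 18\right)^{2} + 30108\right) + \left(-50 + s{\left(5 \right)}\right)^{2} = \left(\left(68 - 18\right)^{2} + 30108\right) + \left(-50 + \frac{3}{-3 + \sqrt{3} \sqrt{5}}\right)^{2} = \left(50^{2} + 30108\right) + \left(-50 + \frac{3}{-3 + \sqrt{15}}\right)^{2} = \left(2500 + 30108\right) + \left(-50 + \frac{3}{-3 + \sqrt{15}}\right)^{2} = 32608 + \left(-50 + \frac{3}{-3 + \sqrt{15}}\right)^{2}$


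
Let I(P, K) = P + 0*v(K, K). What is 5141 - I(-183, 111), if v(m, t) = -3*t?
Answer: 5324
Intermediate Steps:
I(P, K) = P (I(P, K) = P + 0*(-3*K) = P + 0 = P)
5141 - I(-183, 111) = 5141 - 1*(-183) = 5141 + 183 = 5324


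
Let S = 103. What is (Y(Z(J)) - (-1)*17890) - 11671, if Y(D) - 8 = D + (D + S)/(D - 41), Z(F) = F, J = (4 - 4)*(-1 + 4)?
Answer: 255204/41 ≈ 6224.5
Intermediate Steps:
J = 0 (J = 0*3 = 0)
Y(D) = 8 + D + (103 + D)/(-41 + D) (Y(D) = 8 + (D + (D + 103)/(D - 41)) = 8 + (D + (103 + D)/(-41 + D)) = 8 + D + (103 + D)/(-41 + D))
(Y(Z(J)) - (-1)*17890) - 11671 = ((-225 + 0² - 32*0)/(-41 + 0) - (-1)*17890) - 11671 = ((-225 + 0 + 0)/(-41) - 1*(-17890)) - 11671 = (-1/41*(-225) + 17890) - 11671 = (225/41 + 17890) - 11671 = 733715/41 - 11671 = 255204/41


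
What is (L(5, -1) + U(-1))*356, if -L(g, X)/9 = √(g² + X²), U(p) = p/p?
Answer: 356 - 3204*√26 ≈ -15981.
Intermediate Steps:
U(p) = 1
L(g, X) = -9*√(X² + g²) (L(g, X) = -9*√(g² + X²) = -9*√(X² + g²))
(L(5, -1) + U(-1))*356 = (-9*√((-1)² + 5²) + 1)*356 = (-9*√(1 + 25) + 1)*356 = (-9*√26 + 1)*356 = (1 - 9*√26)*356 = 356 - 3204*√26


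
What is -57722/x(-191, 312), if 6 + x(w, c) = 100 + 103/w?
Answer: -11024902/17851 ≈ -617.61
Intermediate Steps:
x(w, c) = 94 + 103/w (x(w, c) = -6 + (100 + 103/w) = 94 + 103/w)
-57722/x(-191, 312) = -57722/(94 + 103/(-191)) = -57722/(94 + 103*(-1/191)) = -57722/(94 - 103/191) = -57722/17851/191 = -57722*191/17851 = -11024902/17851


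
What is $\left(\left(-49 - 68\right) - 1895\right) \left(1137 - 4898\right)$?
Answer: $7567132$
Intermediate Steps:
$\left(\left(-49 - 68\right) - 1895\right) \left(1137 - 4898\right) = \left(\left(-49 - 68\right) - 1895\right) \left(-3761\right) = \left(-117 - 1895\right) \left(-3761\right) = \left(-2012\right) \left(-3761\right) = 7567132$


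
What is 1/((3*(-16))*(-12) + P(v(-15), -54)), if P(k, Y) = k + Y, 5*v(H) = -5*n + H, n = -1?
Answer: 1/520 ≈ 0.0019231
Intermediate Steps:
v(H) = 1 + H/5 (v(H) = (-5*(-1) + H)/5 = (5 + H)/5 = 1 + H/5)
P(k, Y) = Y + k
1/((3*(-16))*(-12) + P(v(-15), -54)) = 1/((3*(-16))*(-12) + (-54 + (1 + (1/5)*(-15)))) = 1/(-48*(-12) + (-54 + (1 - 3))) = 1/(576 + (-54 - 2)) = 1/(576 - 56) = 1/520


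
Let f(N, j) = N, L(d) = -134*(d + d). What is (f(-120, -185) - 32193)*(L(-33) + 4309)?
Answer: -425012889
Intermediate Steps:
L(d) = -268*d
(f(-120, -185) - 32193)*(L(-33) + 4309) = (-120 - 32193)*(-268*(-33) + 4309) = -32313*(8844 + 4309) = -32313*13153 = -425012889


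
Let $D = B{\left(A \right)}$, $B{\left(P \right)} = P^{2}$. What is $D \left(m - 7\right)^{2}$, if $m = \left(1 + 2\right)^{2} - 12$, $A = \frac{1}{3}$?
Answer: $\frac{100}{9} \approx 11.111$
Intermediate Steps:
$A = \frac{1}{3} \approx 0.33333$
$D = \frac{1}{9}$ ($D = \left(\frac{1}{3}\right)^{2} = \frac{1}{9} \approx 0.11111$)
$m = -3$ ($m = 3^{2} - 12 = 9 - 12 = -3$)
$D \left(m - 7\right)^{2} = \frac{\left(-3 - 7\right)^{2}}{9} = \frac{\left(-10\right)^{2}}{9} = \frac{1}{9} \cdot 100 = \frac{100}{9}$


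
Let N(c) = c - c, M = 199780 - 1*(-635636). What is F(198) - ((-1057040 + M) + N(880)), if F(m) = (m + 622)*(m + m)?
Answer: 546344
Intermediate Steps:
M = 835416 (M = 199780 + 635636 = 835416)
N(c) = 0
F(m) = 2*m*(622 + m) (F(m) = (622 + m)*(2*m) = 2*m*(622 + m))
F(198) - ((-1057040 + M) + N(880)) = 2*198*(622 + 198) - ((-1057040 + 835416) + 0) = 2*198*820 - (-221624 + 0) = 324720 - 1*(-221624) = 324720 + 221624 = 546344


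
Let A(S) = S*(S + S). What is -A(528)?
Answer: -557568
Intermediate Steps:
A(S) = 2*S² (A(S) = S*(2*S) = 2*S²)
-A(528) = -2*528² = -2*278784 = -1*557568 = -557568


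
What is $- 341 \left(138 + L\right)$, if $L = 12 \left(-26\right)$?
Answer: $59334$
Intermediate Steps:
$L = -312$
$- 341 \left(138 + L\right) = - 341 \left(138 - 312\right) = \left(-341\right) \left(-174\right) = 59334$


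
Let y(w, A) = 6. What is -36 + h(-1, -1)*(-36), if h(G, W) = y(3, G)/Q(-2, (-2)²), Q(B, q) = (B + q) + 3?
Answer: -396/5 ≈ -79.200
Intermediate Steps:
Q(B, q) = 3 + B + q
h(G, W) = 6/5 (h(G, W) = 6/(3 - 2 + (-2)²) = 6/(3 - 2 + 4) = 6/5)
-36 + h(-1, -1)*(-36) = -36 + (6/5)*(-36) = -36 - 216/5 = -396/5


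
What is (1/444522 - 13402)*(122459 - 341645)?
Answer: 5308118104113/1807 ≈ 2.9375e+9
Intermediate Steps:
(1/444522 - 13402)*(122459 - 341645) = (1/444522 - 13402)*(-219186) = -5957483843/444522*(-219186) = 5308118104113/1807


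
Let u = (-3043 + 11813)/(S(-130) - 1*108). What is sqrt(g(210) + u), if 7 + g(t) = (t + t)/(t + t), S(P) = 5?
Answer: 2*I*sqrt(241741)/103 ≈ 9.547*I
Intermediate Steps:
g(t) = -6 (g(t) = -7 + (t + t)/(t + t) = -7 + (2*t)/((2*t)) = -7 + (2*t)*(1/(2*t)) = -7 + 1 = -6)
u = -8770/103 (u = (-3043 + 11813)/(5 - 1*108) = 8770/(5 - 108) = 8770/(-103) = 8770*(-1/103) = -8770/103 ≈ -85.146)
sqrt(g(210) + u) = sqrt(-6 - 8770/103) = sqrt(-9388/103) = 2*I*sqrt(241741)/103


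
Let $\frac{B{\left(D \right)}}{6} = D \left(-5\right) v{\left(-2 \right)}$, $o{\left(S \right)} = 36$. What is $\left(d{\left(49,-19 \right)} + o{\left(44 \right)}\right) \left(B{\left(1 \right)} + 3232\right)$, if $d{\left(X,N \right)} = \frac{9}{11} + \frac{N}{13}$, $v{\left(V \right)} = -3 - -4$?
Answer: $\frac{16189312}{143} \approx 1.1321 \cdot 10^{5}$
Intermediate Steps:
$v{\left(V \right)} = 1$ ($v{\left(V \right)} = -3 + 4 = 1$)
$d{\left(X,N \right)} = \frac{9}{11} + \frac{N}{13}$ ($d{\left(X,N \right)} = 9 \cdot \frac{1}{11} + N \frac{1}{13} = \frac{9}{11} + \frac{N}{13}$)
$B{\left(D \right)} = - 30 D$ ($B{\left(D \right)} = 6 D \left(-5\right) 1 = 6 - 5 D 1 = 6 \left(- 5 D\right) = - 30 D$)
$\left(d{\left(49,-19 \right)} + o{\left(44 \right)}\right) \left(B{\left(1 \right)} + 3232\right) = \left(\left(\frac{9}{11} + \frac{1}{13} \left(-19\right)\right) + 36\right) \left(\left(-30\right) 1 + 3232\right) = \left(\left(\frac{9}{11} - \frac{19}{13}\right) + 36\right) \left(-30 + 3232\right) = \left(- \frac{92}{143} + 36\right) 3202 = \frac{5056}{143} \cdot 3202 = \frac{16189312}{143}$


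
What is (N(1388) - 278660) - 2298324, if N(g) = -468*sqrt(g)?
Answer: -2576984 - 936*sqrt(347) ≈ -2.5944e+6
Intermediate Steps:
(N(1388) - 278660) - 2298324 = (-936*sqrt(347) - 278660) - 2298324 = (-278660 - 936*sqrt(347)) - 2298324 = -2576984 - 936*sqrt(347)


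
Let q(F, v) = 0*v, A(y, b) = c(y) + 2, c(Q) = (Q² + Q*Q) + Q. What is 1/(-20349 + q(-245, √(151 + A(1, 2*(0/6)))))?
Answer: -1/20349 ≈ -4.9142e-5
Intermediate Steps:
c(Q) = Q + 2*Q² (c(Q) = (Q² + Q²) + Q = 2*Q² + Q = Q + 2*Q²)
A(y, b) = 2 + y*(1 + 2*y) (A(y, b) = y*(1 + 2*y) + 2 = 2 + y*(1 + 2*y))
q(F, v) = 0
1/(-20349 + q(-245, √(151 + A(1, 2*(0/6))))) = 1/(-20349 + 0) = 1/(-20349) = -1/20349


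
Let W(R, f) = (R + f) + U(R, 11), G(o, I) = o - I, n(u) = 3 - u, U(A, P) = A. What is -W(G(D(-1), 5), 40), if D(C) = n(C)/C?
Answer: -22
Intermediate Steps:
D(C) = (3 - C)/C
W(R, f) = f + 2*R (W(R, f) = (R + f) + R = f + 2*R)
-W(G(D(-1), 5), 40) = -(40 + 2*((3 - 1*(-1))/(-1) - 1*5)) = -(40 + 2*(-(3 + 1) - 5)) = -(40 + 2*(-1*4 - 5)) = -(40 + 2*(-4 - 5)) = -(40 + 2*(-9)) = -(40 - 18) = -1*22 = -22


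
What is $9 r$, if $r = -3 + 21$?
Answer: $162$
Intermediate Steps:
$r = 18$
$9 r = 9 \cdot 18 = 162$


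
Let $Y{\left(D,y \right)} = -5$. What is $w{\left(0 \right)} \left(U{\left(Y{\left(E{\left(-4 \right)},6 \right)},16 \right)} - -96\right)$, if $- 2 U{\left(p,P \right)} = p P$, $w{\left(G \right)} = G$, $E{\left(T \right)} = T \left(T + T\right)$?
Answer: $0$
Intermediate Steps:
$E{\left(T \right)} = 2 T^{2}$ ($E{\left(T \right)} = T 2 T = 2 T^{2}$)
$U{\left(p,P \right)} = - \frac{P p}{2}$ ($U{\left(p,P \right)} = - \frac{p P}{2} = - \frac{P p}{2}$)
$w{\left(0 \right)} \left(U{\left(Y{\left(E{\left(-4 \right)},6 \right)},16 \right)} - -96\right) = 0 \left(\left(- \frac{1}{2}\right) 16 \left(-5\right) - -96\right) = 0 \left(40 + 96\right) = 0 \cdot 136 = 0$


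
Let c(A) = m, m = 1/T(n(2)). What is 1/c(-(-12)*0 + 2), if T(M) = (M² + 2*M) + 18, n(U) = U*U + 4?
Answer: 98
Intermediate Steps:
n(U) = 4 + U² (n(U) = U² + 4 = 4 + U²)
T(M) = 18 + M² + 2*M
m = 1/98 (m = 1/(18 + (4 + 2²)² + 2*(4 + 2²)) = 1/(18 + (4 + 4)² + 2*(4 + 4)) = 1/(18 + 8² + 2*8) = 1/(18 + 64 + 16) = 1/98 ≈ 0.010204)
c(A) = 1/98
1/c(-(-12)*0 + 2) = 1/(1/98) = 98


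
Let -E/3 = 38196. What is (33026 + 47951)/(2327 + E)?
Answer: -80977/112261 ≈ -0.72133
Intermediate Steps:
E = -114588 (E = -3*38196 = -114588)
(33026 + 47951)/(2327 + E) = (33026 + 47951)/(2327 - 114588) = 80977/(-112261) = 80977*(-1/112261) = -80977/112261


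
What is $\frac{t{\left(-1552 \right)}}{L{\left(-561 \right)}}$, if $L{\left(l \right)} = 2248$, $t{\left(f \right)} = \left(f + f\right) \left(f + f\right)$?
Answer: $\frac{1204352}{281} \approx 4286.0$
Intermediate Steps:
$t{\left(f \right)} = 4 f^{2}$ ($t{\left(f \right)} = 2 f 2 f = 4 f^{2}$)
$\frac{t{\left(-1552 \right)}}{L{\left(-561 \right)}} = \frac{4 \left(-1552\right)^{2}}{2248} = 4 \cdot 2408704 \cdot \frac{1}{2248} = 9634816 \cdot \frac{1}{2248} = \frac{1204352}{281}$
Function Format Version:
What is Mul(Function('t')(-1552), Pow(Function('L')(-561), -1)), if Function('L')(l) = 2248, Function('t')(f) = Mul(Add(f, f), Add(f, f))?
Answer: Rational(1204352, 281) ≈ 4286.0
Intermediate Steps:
Function('t')(f) = Mul(4, Pow(f, 2)) (Function('t')(f) = Mul(Mul(2, f), Mul(2, f)) = Mul(4, Pow(f, 2)))
Mul(Function('t')(-1552), Pow(Function('L')(-561), -1)) = Mul(Mul(4, Pow(-1552, 2)), Pow(2248, -1)) = Mul(Mul(4, 2408704), Rational(1, 2248)) = Mul(9634816, Rational(1, 2248)) = Rational(1204352, 281)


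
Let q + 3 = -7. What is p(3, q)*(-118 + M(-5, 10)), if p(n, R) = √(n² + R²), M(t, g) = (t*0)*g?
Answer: -118*√109 ≈ -1232.0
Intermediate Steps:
q = -10 (q = -3 - 7 = -10)
M(t, g) = 0 (M(t, g) = 0*g = 0)
p(n, R) = √(R² + n²)
p(3, q)*(-118 + M(-5, 10)) = √((-10)² + 3²)*(-118 + 0) = √(100 + 9)*(-118) = √109*(-118) = -118*√109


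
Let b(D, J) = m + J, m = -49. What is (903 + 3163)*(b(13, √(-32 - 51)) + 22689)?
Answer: 92054240 + 4066*I*√83 ≈ 9.2054e+7 + 37043.0*I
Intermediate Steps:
b(D, J) = -49 + J
(903 + 3163)*(b(13, √(-32 - 51)) + 22689) = (903 + 3163)*((-49 + √(-32 - 51)) + 22689) = 4066*((-49 + √(-83)) + 22689) = 4066*((-49 + I*√83) + 22689) = 4066*(22640 + I*√83) = 92054240 + 4066*I*√83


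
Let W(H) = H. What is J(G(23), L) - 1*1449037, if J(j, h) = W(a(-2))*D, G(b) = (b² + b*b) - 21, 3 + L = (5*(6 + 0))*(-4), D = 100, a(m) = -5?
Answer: -1449537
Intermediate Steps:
L = -123 (L = -3 + (5*(6 + 0))*(-4) = -3 + (5*6)*(-4) = -3 + 30*(-4) = -3 - 120 = -123)
G(b) = -21 + 2*b² (G(b) = (b² + b²) - 21 = 2*b² - 21 = -21 + 2*b²)
J(j, h) = -500 (J(j, h) = -5*100 = -500)
J(G(23), L) - 1*1449037 = -500 - 1*1449037 = -500 - 1449037 = -1449537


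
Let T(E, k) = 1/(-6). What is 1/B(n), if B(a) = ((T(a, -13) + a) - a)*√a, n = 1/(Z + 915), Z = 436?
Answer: -6*√1351 ≈ -220.54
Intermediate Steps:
T(E, k) = -⅙
n = 1/1351 (n = 1/(436 + 915) = 1/1351 ≈ 0.00074019)
B(a) = -√a/6 (B(a) = ((-⅙ + a) - a)*√a = -√a/6)
1/B(n) = 1/(-√1351/8106) = -6*√1351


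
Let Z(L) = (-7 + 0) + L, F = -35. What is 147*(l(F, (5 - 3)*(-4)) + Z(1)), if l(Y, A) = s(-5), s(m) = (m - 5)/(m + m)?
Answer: -735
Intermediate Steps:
s(m) = (-5 + m)/(2*m) (s(m) = (-5 + m)/((2*m)) = (-5 + m)*(1/(2*m)) = (-5 + m)/(2*m))
l(Y, A) = 1 (l(Y, A) = (½)*(-5 - 5)/(-5) = (½)*(-⅕)*(-10) = 1)
Z(L) = -7 + L
147*(l(F, (5 - 3)*(-4)) + Z(1)) = 147*(1 + (-7 + 1)) = 147*(1 - 6) = 147*(-5) = -735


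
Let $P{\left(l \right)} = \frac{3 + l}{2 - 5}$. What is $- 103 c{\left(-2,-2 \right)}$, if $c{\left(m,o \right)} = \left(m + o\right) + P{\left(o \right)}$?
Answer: $\frac{1339}{3} \approx 446.33$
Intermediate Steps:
$P{\left(l \right)} = -1 - \frac{l}{3}$ ($P{\left(l \right)} = \frac{3 + l}{-3} = \left(3 + l\right) \left(- \frac{1}{3}\right) = -1 - \frac{l}{3}$)
$c{\left(m,o \right)} = -1 + m + \frac{2 o}{3}$ ($c{\left(m,o \right)} = \left(m + o\right) - \left(1 + \frac{o}{3}\right) = -1 + m + \frac{2 o}{3}$)
$- 103 c{\left(-2,-2 \right)} = - 103 \left(-1 - 2 + \frac{2}{3} \left(-2\right)\right) = - 103 \left(-1 - 2 - \frac{4}{3}\right) = \left(-103\right) \left(- \frac{13}{3}\right) = \frac{1339}{3}$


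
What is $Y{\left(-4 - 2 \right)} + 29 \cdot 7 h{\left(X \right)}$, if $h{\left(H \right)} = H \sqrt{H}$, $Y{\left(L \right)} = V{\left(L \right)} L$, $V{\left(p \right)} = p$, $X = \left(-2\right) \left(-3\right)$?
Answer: $36 + 1218 \sqrt{6} \approx 3019.5$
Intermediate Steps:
$X = 6$
$Y{\left(L \right)} = L^{2}$ ($Y{\left(L \right)} = L L = L^{2}$)
$h{\left(H \right)} = H^{\frac{3}{2}}$
$Y{\left(-4 - 2 \right)} + 29 \cdot 7 h{\left(X \right)} = \left(-4 - 2\right)^{2} + 29 \cdot 7 \cdot 6^{\frac{3}{2}} = \left(-4 - 2\right)^{2} + 203 \cdot 6 \sqrt{6} = \left(-6\right)^{2} + 1218 \sqrt{6} = 36 + 1218 \sqrt{6}$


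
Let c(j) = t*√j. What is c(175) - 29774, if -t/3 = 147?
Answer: -29774 - 2205*√7 ≈ -35608.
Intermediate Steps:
t = -441 (t = -3*147 = -441)
c(j) = -441*√j
c(175) - 29774 = -2205*√7 - 29774 = -29774 - 2205*√7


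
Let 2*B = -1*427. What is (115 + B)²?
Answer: 38809/4 ≈ 9702.3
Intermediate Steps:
B = -427/2 (B = (-1*427)/2 = (½)*(-427) = -427/2 ≈ -213.50)
(115 + B)² = (115 - 427/2)² = (-197/2)² = 38809/4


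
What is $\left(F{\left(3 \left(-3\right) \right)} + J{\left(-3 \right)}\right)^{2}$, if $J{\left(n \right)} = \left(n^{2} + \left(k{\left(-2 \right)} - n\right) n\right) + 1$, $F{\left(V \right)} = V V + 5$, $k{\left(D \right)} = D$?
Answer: $8649$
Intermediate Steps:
$F{\left(V \right)} = 5 + V^{2}$ ($F{\left(V \right)} = V^{2} + 5 = 5 + V^{2}$)
$J{\left(n \right)} = 1 + n^{2} + n \left(-2 - n\right)$ ($J{\left(n \right)} = \left(n^{2} + \left(-2 - n\right) n\right) + 1 = \left(n^{2} + n \left(-2 - n\right)\right) + 1 = 1 + n^{2} + n \left(-2 - n\right)$)
$\left(F{\left(3 \left(-3\right) \right)} + J{\left(-3 \right)}\right)^{2} = \left(\left(5 + \left(3 \left(-3\right)\right)^{2}\right) + \left(1 - -6\right)\right)^{2} = \left(\left(5 + \left(-9\right)^{2}\right) + \left(1 + 6\right)\right)^{2} = \left(\left(5 + 81\right) + 7\right)^{2} = \left(86 + 7\right)^{2} = 93^{2} = 8649$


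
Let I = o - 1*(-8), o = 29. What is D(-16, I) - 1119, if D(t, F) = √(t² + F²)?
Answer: -1119 + 5*√65 ≈ -1078.7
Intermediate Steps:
I = 37 (I = 29 - 1*(-8) = 29 + 8 = 37)
D(t, F) = √(F² + t²)
D(-16, I) - 1119 = √(37² + (-16)²) - 1119 = √(1369 + 256) - 1119 = √1625 - 1119 = 5*√65 - 1119 = -1119 + 5*√65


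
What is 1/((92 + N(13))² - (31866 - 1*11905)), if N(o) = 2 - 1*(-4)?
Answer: -1/10357 ≈ -9.6553e-5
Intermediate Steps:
N(o) = 6 (N(o) = 2 + 4 = 6)
1/((92 + N(13))² - (31866 - 1*11905)) = 1/((92 + 6)² - (31866 - 1*11905)) = 1/(98² - (31866 - 11905)) = 1/(9604 - 1*19961) = 1/(9604 - 19961) = 1/(-10357) = -1/10357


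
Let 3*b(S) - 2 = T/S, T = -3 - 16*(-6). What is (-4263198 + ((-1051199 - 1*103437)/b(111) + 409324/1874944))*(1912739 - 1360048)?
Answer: -7103352091765356411/2343680 ≈ -3.0309e+12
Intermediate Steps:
T = 93 (T = -3 + 96 = 93)
b(S) = ⅔ + 31/S (b(S) = ⅔ + (93/S)/3 = ⅔ + 31/S)
(-4263198 + ((-1051199 - 1*103437)/b(111) + 409324/1874944))*(1912739 - 1360048) = (-4263198 + ((-1051199 - 1*103437)/(⅔ + 31/111) + 409324/1874944))*(1912739 - 1360048) = (-4263198 + ((-1051199 - 103437)/(⅔ + 31*(1/111)) + 409324*(1/1874944)))*552691 = (-4263198 + (-1154636/(⅔ + 31/111) + 102331/468736))*552691 = (-4263198 + (-1154636/35/37 + 102331/468736))*552691 = (-4263198 + (-1154636*37/35 + 102331/468736))*552691 = (-4263198 + (-6103076/5 + 102331/468736))*552691 = (-4263198 - 2860730920281/2343680)*552691 = -12852302808921/2343680*552691 = -7103352091765356411/2343680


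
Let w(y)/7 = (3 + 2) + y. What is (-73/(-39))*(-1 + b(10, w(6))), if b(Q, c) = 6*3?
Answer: 1241/39 ≈ 31.821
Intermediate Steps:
w(y) = 35 + 7*y (w(y) = 7*((3 + 2) + y) = 7*(5 + y) = 35 + 7*y)
b(Q, c) = 18
(-73/(-39))*(-1 + b(10, w(6))) = (-73/(-39))*(-1 + 18) = -73*(-1/39)*17 = (73/39)*17 = 1241/39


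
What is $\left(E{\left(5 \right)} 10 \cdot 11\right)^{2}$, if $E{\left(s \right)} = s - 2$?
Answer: $108900$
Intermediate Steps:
$E{\left(s \right)} = -2 + s$ ($E{\left(s \right)} = s - 2 = -2 + s$)
$\left(E{\left(5 \right)} 10 \cdot 11\right)^{2} = \left(\left(-2 + 5\right) 10 \cdot 11\right)^{2} = \left(3 \cdot 10 \cdot 11\right)^{2} = \left(30 \cdot 11\right)^{2} = 330^{2} = 108900$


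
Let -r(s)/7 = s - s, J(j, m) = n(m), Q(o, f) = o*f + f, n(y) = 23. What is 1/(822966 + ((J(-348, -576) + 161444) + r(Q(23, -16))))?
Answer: 1/984433 ≈ 1.0158e-6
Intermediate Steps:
Q(o, f) = f + f*o (Q(o, f) = f*o + f = f + f*o)
J(j, m) = 23
r(s) = 0 (r(s) = -7*(s - s) = -7*0 = 0)
1/(822966 + ((J(-348, -576) + 161444) + r(Q(23, -16)))) = 1/(822966 + ((23 + 161444) + 0)) = 1/(822966 + (161467 + 0)) = 1/(822966 + 161467) = 1/984433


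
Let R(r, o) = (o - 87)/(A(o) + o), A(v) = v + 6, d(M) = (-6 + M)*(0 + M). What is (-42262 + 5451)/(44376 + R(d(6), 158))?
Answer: -11853142/14289143 ≈ -0.82952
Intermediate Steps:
d(M) = M*(-6 + M) (d(M) = (-6 + M)*M = M*(-6 + M))
A(v) = 6 + v
R(r, o) = (-87 + o)/(6 + 2*o) (R(r, o) = (o - 87)/((6 + o) + o) = (-87 + o)/(6 + 2*o))
(-42262 + 5451)/(44376 + R(d(6), 158)) = (-42262 + 5451)/(44376 + (-87 + 158)/(2*(3 + 158))) = -36811/(44376 + (½)*71/161) = -36811/(44376 + (½)*(1/161)*71) = -36811/(44376 + 71/322) = -36811/14289143/322 = -36811*322/14289143 = -11853142/14289143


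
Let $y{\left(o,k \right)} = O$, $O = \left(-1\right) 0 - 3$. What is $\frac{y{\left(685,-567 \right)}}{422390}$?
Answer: $- \frac{3}{422390} \approx -7.1024 \cdot 10^{-6}$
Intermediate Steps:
$O = -3$ ($O = 0 - 3 = -3$)
$y{\left(o,k \right)} = -3$
$\frac{y{\left(685,-567 \right)}}{422390} = - \frac{3}{422390}$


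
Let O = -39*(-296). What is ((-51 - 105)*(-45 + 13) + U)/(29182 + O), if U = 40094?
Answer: 22543/20363 ≈ 1.1071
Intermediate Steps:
O = 11544
((-51 - 105)*(-45 + 13) + U)/(29182 + O) = ((-51 - 105)*(-45 + 13) + 40094)/(29182 + 11544) = (-156*(-32) + 40094)/40726 = (4992 + 40094)*(1/40726) = 45086*(1/40726) = 22543/20363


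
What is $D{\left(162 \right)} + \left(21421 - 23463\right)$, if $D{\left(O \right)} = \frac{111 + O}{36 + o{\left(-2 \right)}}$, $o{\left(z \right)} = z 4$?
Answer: $- \frac{8129}{4} \approx -2032.3$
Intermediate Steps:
$o{\left(z \right)} = 4 z$
$D{\left(O \right)} = \frac{111}{28} + \frac{O}{28}$ ($D{\left(O \right)} = \frac{111 + O}{36 + 4 \left(-2\right)} = \frac{111 + O}{36 - 8} = \frac{111 + O}{28} = \left(111 + O\right) \frac{1}{28} = \frac{111}{28} + \frac{O}{28}$)
$D{\left(162 \right)} + \left(21421 - 23463\right) = \left(\frac{111}{28} + \frac{1}{28} \cdot 162\right) + \left(21421 - 23463\right) = \left(\frac{111}{28} + \frac{81}{14}\right) + \left(21421 - 23463\right) = \frac{39}{4} - 2042 = - \frac{8129}{4}$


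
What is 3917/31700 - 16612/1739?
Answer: -519788737/55126300 ≈ -9.4290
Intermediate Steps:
3917/31700 - 16612/1739 = -519788737/55126300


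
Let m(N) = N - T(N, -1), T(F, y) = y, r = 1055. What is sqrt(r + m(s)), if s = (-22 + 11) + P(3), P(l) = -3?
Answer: sqrt(1042) ≈ 32.280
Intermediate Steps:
s = -14 (s = (-22 + 11) - 3 = -11 - 3 = -14)
m(N) = 1 + N (m(N) = N - 1*(-1) = N + 1 = 1 + N)
sqrt(r + m(s)) = sqrt(1055 + (1 - 14)) = sqrt(1055 - 13) = sqrt(1042)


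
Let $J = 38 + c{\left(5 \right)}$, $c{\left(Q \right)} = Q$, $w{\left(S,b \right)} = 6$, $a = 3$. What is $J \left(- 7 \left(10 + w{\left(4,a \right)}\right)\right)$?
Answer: $-4816$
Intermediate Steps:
$J = 43$ ($J = 38 + 5 = 43$)
$J \left(- 7 \left(10 + w{\left(4,a \right)}\right)\right) = 43 \left(- 7 \left(10 + 6\right)\right) = 43 \left(\left(-7\right) 16\right) = 43 \left(-112\right) = -4816$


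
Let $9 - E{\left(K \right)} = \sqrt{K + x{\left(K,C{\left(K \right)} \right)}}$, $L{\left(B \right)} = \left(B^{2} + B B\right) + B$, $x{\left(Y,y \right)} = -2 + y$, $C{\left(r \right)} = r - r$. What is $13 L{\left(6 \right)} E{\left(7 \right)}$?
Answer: $9126 - 1014 \sqrt{5} \approx 6858.6$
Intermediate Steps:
$C{\left(r \right)} = 0$
$L{\left(B \right)} = B + 2 B^{2}$ ($L{\left(B \right)} = \left(B^{2} + B^{2}\right) + B = 2 B^{2} + B = B + 2 B^{2}$)
$E{\left(K \right)} = 9 - \sqrt{-2 + K}$ ($E{\left(K \right)} = 9 - \sqrt{K + \left(-2 + 0\right)} = 9 - \sqrt{K - 2} = 9 - \sqrt{-2 + K}$)
$13 L{\left(6 \right)} E{\left(7 \right)} = 13 \cdot 6 \left(1 + 2 \cdot 6\right) \left(9 - \sqrt{-2 + 7}\right) = 13 \cdot 6 \left(1 + 12\right) \left(9 - \sqrt{5}\right) = 13 \cdot 6 \cdot 13 \left(9 - \sqrt{5}\right) = 13 \cdot 78 \left(9 - \sqrt{5}\right) = 1014 \left(9 - \sqrt{5}\right) = 9126 - 1014 \sqrt{5}$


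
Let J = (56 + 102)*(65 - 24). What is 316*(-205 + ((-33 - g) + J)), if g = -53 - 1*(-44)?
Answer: 1974684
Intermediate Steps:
J = 6478 (J = 158*41 = 6478)
g = -9 (g = -53 + 44 = -9)
316*(-205 + ((-33 - g) + J)) = 316*(-205 + ((-33 - 1*(-9)) + 6478)) = 316*(-205 + ((-33 + 9) + 6478)) = 316*(-205 + (-24 + 6478)) = 316*(-205 + 6454) = 316*6249 = 1974684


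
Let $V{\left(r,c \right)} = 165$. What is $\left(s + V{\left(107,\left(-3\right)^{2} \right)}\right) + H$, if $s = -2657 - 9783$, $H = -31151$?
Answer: $-43426$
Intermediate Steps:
$s = -12440$
$\left(s + V{\left(107,\left(-3\right)^{2} \right)}\right) + H = \left(-12440 + 165\right) - 31151 = -12275 - 31151 = -43426$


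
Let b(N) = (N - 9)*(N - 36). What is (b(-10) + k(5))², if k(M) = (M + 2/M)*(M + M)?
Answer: 861184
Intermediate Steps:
k(M) = 2*M*(M + 2/M) (k(M) = (M + 2/M)*(2*M) = 2*M*(M + 2/M))
b(N) = (-36 + N)*(-9 + N) (b(N) = (-9 + N)*(-36 + N) = (-36 + N)*(-9 + N))
(b(-10) + k(5))² = ((324 + (-10)² - 45*(-10)) + (4 + 2*5²))² = ((324 + 100 + 450) + (4 + 2*25))² = (874 + (4 + 50))² = (874 + 54)² = 928² = 861184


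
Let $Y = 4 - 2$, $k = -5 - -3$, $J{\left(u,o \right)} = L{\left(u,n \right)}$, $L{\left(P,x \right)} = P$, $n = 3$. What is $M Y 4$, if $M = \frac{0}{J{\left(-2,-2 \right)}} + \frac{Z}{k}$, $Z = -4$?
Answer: $16$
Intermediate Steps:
$J{\left(u,o \right)} = u$
$k = -2$ ($k = -5 + 3 = -2$)
$Y = 2$ ($Y = 4 - 2 = 2$)
$M = 2$ ($M = \frac{0}{-2} - \frac{4}{-2} = 0 \left(- \frac{1}{2}\right) - -2 = 0 + 2 = 2$)
$M Y 4 = 2 \cdot 2 \cdot 4 = 4 \cdot 4 = 16$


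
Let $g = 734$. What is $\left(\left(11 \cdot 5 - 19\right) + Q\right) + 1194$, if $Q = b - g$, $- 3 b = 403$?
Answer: $\frac{1085}{3} \approx 361.67$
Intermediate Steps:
$b = - \frac{403}{3}$ ($b = \left(- \frac{1}{3}\right) 403 = - \frac{403}{3} \approx -134.33$)
$Q = - \frac{2605}{3}$ ($Q = - \frac{403}{3} - 734 = - \frac{2605}{3} \approx -868.33$)
$\left(\left(11 \cdot 5 - 19\right) + Q\right) + 1194 = \left(\left(11 \cdot 5 - 19\right) - \frac{2605}{3}\right) + 1194 = \left(\left(55 - 19\right) - \frac{2605}{3}\right) + 1194 = \left(36 - \frac{2605}{3}\right) + 1194 = - \frac{2497}{3} + 1194 = \frac{1085}{3}$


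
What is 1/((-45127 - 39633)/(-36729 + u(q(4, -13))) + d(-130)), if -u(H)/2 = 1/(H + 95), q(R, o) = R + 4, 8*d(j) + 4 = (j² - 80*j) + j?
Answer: 15132356/51420619007 ≈ 0.00029429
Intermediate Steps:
d(j) = -½ - 79*j/8 + j²/8 (d(j) = -½ + ((j² - 80*j) + j)/8 = -½ + (j² - 79*j)/8 = -½ + (-79*j/8 + j²/8) = -½ - 79*j/8 + j²/8)
q(R, o) = 4 + R
u(H) = -2/(95 + H) (u(H) = -2/(H + 95) = -2/(95 + H))
1/((-45127 - 39633)/(-36729 + u(q(4, -13))) + d(-130)) = 1/((-45127 - 39633)/(-36729 - 2/(95 + (4 + 4))) + (-½ - 79/8*(-130) + (⅛)*(-130)²)) = 1/(-84760/(-36729 - 2/(95 + 8)) + (-½ + 5135/4 + (⅛)*16900)) = 1/(-84760/(-36729 - 2/103) + (-½ + 5135/4 + 4225/2)) = 1/(-84760/(-36729 - 2*1/103) + 13583/4) = 1/(-84760/(-36729 - 2/103) + 13583/4) = 1/(-84760/(-3783089/103) + 13583/4) = 1/(-84760*(-103/3783089) + 13583/4) = 1/(8730280/3783089 + 13583/4) = 1/(51420619007/15132356) = 15132356/51420619007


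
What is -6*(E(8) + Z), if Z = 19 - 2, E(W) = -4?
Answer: -78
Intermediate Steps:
Z = 17
-6*(E(8) + Z) = -6*(-4 + 17) = -6*13 = -78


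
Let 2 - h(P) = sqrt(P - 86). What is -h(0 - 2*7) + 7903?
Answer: 7901 + 10*I ≈ 7901.0 + 10.0*I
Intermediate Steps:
h(P) = 2 - sqrt(-86 + P) (h(P) = 2 - sqrt(P - 86) = 2 - sqrt(-86 + P))
-h(0 - 2*7) + 7903 = -(2 - sqrt(-86 + (0 - 2*7))) + 7903 = -(2 - sqrt(-86 + (0 - 14))) + 7903 = -(2 - sqrt(-86 - 14)) + 7903 = -(2 - sqrt(-100)) + 7903 = -(2 - 10*I) + 7903 = (-2 + 10*I) + 7903 = 7901 + 10*I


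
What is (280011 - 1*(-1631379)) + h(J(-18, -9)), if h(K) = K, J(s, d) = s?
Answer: 1911372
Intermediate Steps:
(280011 - 1*(-1631379)) + h(J(-18, -9)) = (280011 - 1*(-1631379)) - 18 = (280011 + 1631379) - 18 = 1911390 - 18 = 1911372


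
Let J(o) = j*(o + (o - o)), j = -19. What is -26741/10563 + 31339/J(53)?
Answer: -357962044/10636941 ≈ -33.653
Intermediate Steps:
J(o) = -19*o (J(o) = -19*(o + (o - o)) = -19*(o + 0) = -19*o)
-26741/10563 + 31339/J(53) = -26741/10563 + 31339/((-19*53)) = -26741*1/10563 + 31339/(-1007) = -26741/10563 + 31339*(-1/1007) = -26741/10563 - 31339/1007 = -357962044/10636941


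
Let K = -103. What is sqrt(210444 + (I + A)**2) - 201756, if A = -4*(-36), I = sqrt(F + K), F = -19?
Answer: -201756 + sqrt(231058 + 288*I*sqrt(122)) ≈ -2.0128e+5 + 3.3088*I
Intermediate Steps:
I = I*sqrt(122) (I = sqrt(-19 - 103) = sqrt(-122) = I*sqrt(122) ≈ 11.045*I)
A = 144
sqrt(210444 + (I + A)**2) - 201756 = sqrt(210444 + (I*sqrt(122) + 144)**2) - 201756 = sqrt(210444 + (144 + I*sqrt(122))**2) - 201756 = -201756 + sqrt(210444 + (144 + I*sqrt(122))**2)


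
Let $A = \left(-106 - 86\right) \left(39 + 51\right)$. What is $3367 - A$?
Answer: $20647$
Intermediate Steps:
$A = -17280$ ($A = \left(-192\right) 90 = -17280$)
$3367 - A = 3367 - -17280 = 3367 + 17280 = 20647$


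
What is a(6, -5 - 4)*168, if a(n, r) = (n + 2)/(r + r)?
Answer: -224/3 ≈ -74.667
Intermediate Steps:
a(n, r) = (2 + n)/(2*r) (a(n, r) = (2 + n)/((2*r)) = (2 + n)*(1/(2*r)) = (2 + n)/(2*r))
a(6, -5 - 4)*168 = ((2 + 6)/(2*(-5 - 4)))*168 = ((1/2)*8/(-9))*168 = ((1/2)*(-1/9)*8)*168 = -4/9*168 = -224/3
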